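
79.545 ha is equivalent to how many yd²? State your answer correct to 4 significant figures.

1 ha = 11959.9 square yards.
So 79.545 × 11959.9 ≈ 951400 yd².

951400 yd²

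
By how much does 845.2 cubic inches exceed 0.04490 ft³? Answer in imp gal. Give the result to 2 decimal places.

2.77 imp gal

845.2 in³ = 3.04665 imp gal and 0.04490 ft³ = 0.279675 imp gal.
3.04665 − 0.279675 ≈ 2.77 imp gal.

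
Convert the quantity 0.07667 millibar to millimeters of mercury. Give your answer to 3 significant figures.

1 millibar = 0.750062 mmHg.
Thus 0.07667 × 0.750062 ≈ 0.0575 mmHg.

0.0575 millimeters of mercury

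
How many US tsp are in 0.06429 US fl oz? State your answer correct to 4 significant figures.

1 US fl oz = 6.00000 US tsp.
Then 0.06429 × 6.00000 ≈ 0.3857 US tsp.

0.3857 US teaspoons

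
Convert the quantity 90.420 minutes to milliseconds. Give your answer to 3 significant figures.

5.43e+6 milliseconds

1 minute = 60000.0 ms.
Then 90.420 × 60000.0 ≈ 5.43e+6 ms.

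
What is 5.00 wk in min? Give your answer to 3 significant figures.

1 week = 10080.0 min.
Thus 5.00 × 10080.0 ≈ 50400 min.

50400 minutes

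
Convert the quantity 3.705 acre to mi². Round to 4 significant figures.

0.005789 mi²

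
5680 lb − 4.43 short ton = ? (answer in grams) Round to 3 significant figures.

-1.44 × 10^6 g

5680 lb = 2.57640 × 10^6 g and 4.43 short ton = 4.01883 × 10^6 g.
2.57640 × 10^6 − 4.01883 × 10^6 ≈ -1.44 × 10^6 g.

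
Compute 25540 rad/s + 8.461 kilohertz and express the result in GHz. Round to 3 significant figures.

1.25 × 10^-5 GHz

25540 rad/s = 4.06482 × 10^-6 GHz and 8.461 kHz = 8.46100 × 10^-6 GHz.
4.06482 × 10^-6 + 8.46100 × 10^-6 ≈ 1.25 × 10^-5 GHz.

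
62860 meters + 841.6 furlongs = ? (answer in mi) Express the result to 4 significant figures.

144.3 mi

62860 m = 39.0594 mi and 841.6 furlong = 105.200 mi.
39.0594 + 105.200 ≈ 144.3 mi.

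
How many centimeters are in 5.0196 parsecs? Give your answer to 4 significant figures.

1.549 × 10^19 cm

1 parsec = 3.08568 × 10^18 centimeters.
So 5.0196 × 3.08568 × 10^18 ≈ 1.549 × 10^19 cm.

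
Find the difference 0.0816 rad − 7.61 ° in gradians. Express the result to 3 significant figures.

-3.26 grad

0.0816 rad = 5.19482 grad and 7.61 ° = 8.45556 grad.
5.19482 − 8.45556 ≈ -3.26 grad.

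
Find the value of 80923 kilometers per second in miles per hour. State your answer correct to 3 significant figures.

1.81e+8 miles per hour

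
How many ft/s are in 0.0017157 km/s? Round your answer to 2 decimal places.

5.63 feet per second

1 km/s = 3280.84 ft/s.
So 0.0017157 × 3280.84 ≈ 5.63 ft/s.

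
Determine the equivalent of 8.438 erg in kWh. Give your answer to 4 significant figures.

2.344 × 10^-13 kWh

1 erg = 2.77778 × 10^-14 kWh.
So 8.438 × 2.77778 × 10^-14 ≈ 2.344 × 10^-13 kWh.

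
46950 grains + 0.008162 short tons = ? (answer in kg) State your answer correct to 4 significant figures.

46950 gr = 3.04231 kg and 0.008162 short ton = 7.40444 kg.
3.04231 + 7.40444 ≈ 10.45 kg.

10.45 kilograms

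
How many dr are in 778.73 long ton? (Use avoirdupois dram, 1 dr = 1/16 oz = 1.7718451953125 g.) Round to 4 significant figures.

1 long ton = 573440 dr.
778.73 × 573440 ≈ 4.466 × 10^8 dr.

4.466 × 10^8 drams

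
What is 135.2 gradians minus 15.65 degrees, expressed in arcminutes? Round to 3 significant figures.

135.2 grad = 7300.80 arcmin and 15.65 ° = 939.000 arcmin.
7300.80 − 939.000 ≈ 6360 arcmin.

6360 arcmin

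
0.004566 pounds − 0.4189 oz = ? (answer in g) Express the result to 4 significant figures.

-9.805 g

0.004566 lb = 2.071103 g and 0.4189 oz = 11.87562 g.
2.071103 − 11.87562 ≈ -9.805 g.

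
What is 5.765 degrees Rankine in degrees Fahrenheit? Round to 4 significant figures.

-453.9 degrees Fahrenheit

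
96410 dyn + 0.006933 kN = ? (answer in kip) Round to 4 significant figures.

96410 dyn = 0.000216738 kip and 0.006933 kN = 0.00155860 kip.
0.000216738 + 0.00155860 ≈ 0.001775 kip.

0.001775 kip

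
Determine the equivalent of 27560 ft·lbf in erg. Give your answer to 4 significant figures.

3.737e+11 ergs

1 ft·lbf = 1.35582e+7 ergs.
27560 × 1.35582e+7 ≈ 3.737e+11 erg.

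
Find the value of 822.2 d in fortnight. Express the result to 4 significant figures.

1 d = 0.0714286 fortnights.
822.2 × 0.0714286 ≈ 58.73 fortnight.

58.73 fortnight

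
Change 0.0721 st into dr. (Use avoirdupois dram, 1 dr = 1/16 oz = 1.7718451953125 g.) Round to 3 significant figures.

1 stone = 3584.00 dr.
Thus 0.0721 × 3584.00 ≈ 258 dr.

258 drams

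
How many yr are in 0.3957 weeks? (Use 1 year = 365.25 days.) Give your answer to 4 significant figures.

0.007584 yr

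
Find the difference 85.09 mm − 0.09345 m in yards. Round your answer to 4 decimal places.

85.09 mm = 0.0930556 yd and 0.09345 m = 0.102198 yd.
0.0930556 − 0.102198 ≈ -0.0091 yd.

-0.0091 yards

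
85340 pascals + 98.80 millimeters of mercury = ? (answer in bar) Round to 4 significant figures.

0.9851 bar

85340 Pa = 0.853400 bar and 98.80 mmHg = 0.131723 bar.
0.853400 + 0.131723 ≈ 0.9851 bar.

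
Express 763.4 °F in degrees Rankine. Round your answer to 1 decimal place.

1223.1 °R

°R = °F + 459.67.
Applying the formula gives 1223.1 °R.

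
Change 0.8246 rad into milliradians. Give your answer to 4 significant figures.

1 rad = 1000.00 mrad.
Then 0.8246 × 1000.00 ≈ 824.6 mrad.

824.6 mrad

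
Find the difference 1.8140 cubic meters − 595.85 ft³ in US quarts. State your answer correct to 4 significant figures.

-15910 US qt

1.8140 m³ = 1916.83 US qt and 595.85 ft³ = 17829.1 US qt.
1916.83 − 17829.1 ≈ -15910 US qt.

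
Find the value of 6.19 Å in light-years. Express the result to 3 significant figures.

6.54 × 10^-26 ly

1 Å = 1.05700 × 10^-26 ly.
So 6.19 × 1.05700 × 10^-26 ≈ 6.54 × 10^-26 ly.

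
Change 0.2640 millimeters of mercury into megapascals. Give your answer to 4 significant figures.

3.520e-5 MPa

1 mmHg = 0.000133322 megapascals.
Thus 0.2640 × 0.000133322 ≈ 3.520e-5 MPa.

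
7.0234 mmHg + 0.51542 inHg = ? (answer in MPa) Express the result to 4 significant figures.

0.002682 MPa

7.0234 mmHg = 0.000936376 MPa and 0.51542 inHg = 0.00174541 MPa.
0.000936376 + 0.00174541 ≈ 0.002682 MPa.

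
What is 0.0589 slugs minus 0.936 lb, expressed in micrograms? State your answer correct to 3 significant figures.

4.35e+8 micrograms

0.0589 slug = 8.59581e+8 μg and 0.936 lb = 4.24562e+8 μg.
8.59581e+8 − 4.24562e+8 ≈ 4.35e+8 μg.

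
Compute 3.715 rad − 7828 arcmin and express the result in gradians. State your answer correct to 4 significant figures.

3.715 rad = 236.504 grad and 7828 arcmin = 144.963 grad.
236.504 − 144.963 ≈ 91.54 grad.

91.54 gradians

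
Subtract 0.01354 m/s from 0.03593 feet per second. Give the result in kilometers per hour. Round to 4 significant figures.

-0.009319 kilometers per hour

0.03593 ft/s = 0.0394253 km/h and 0.01354 m/s = 0.0487440 km/h.
0.0394253 − 0.0487440 ≈ -0.009319 km/h.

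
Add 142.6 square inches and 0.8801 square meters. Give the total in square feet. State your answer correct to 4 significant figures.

142.6 in² = 0.990278 ft² and 0.8801 m² = 9.47332 ft².
0.990278 + 9.47332 ≈ 10.46 ft².

10.46 square feet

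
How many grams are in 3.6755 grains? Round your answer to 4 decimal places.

1 grain = 0.0647989 g.
So 3.6755 × 0.0647989 ≈ 0.2382 g.

0.2382 g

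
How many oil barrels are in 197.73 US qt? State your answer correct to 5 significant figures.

1 US qt = 0.00595238 bbl.
Then 197.73 × 0.00595238 ≈ 1.1770 bbl.

1.1770 bbl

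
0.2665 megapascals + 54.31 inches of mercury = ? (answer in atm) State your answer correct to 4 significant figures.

4.445 atm

0.2665 MPa = 2.63015 atm and 54.31 inHg = 1.81510 atm.
2.63015 + 1.81510 ≈ 4.445 atm.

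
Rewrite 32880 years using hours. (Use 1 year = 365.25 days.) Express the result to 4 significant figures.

1 yr = 8766.00 h.
Then 32880 × 8766.00 ≈ 2.882 × 10^8 h.

2.882 × 10^8 h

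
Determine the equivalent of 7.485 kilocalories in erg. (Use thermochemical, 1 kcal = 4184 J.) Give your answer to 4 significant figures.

3.132e+11 ergs

1 kcal = 4.18400e+10 erg.
7.485 × 4.18400e+10 ≈ 3.132e+11 erg.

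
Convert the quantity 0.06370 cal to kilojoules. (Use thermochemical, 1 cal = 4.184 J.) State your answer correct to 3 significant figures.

0.000267 kJ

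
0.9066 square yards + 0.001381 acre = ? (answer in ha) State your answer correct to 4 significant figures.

0.0006347 ha

0.9066 yd² = 7.58033e-5 ha and 0.001381 acre = 0.000558871 ha.
7.58033e-5 + 0.000558871 ≈ 0.0006347 ha.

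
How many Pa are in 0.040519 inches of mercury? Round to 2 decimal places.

137.21 Pa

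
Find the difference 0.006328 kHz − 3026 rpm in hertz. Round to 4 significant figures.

-44.11 Hz

0.006328 kHz = 6.32800 Hz and 3026 rpm = 50.4333 Hz.
6.32800 − 50.4333 ≈ -44.11 Hz.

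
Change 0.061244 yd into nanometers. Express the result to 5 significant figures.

5.6002 × 10^7 nm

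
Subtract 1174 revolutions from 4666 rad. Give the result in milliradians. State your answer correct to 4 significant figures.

4666 rad = 4.66600e+6 mrad and 1174 rev = 7.37646e+6 mrad.
4.66600e+6 − 7.37646e+6 ≈ -2.710e+6 mrad.

-2.710e+6 mrad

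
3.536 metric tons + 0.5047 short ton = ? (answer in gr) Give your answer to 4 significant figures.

6.163 × 10^7 gr

3.536 t = 5.45688 × 10^7 gr and 0.5047 short ton = 7.06580 × 10^6 gr.
5.45688 × 10^7 + 7.06580 × 10^6 ≈ 6.163 × 10^7 gr.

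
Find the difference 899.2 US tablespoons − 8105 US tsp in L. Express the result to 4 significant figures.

-26.65 L

899.2 US tbsp = 13.2963 L and 8105 US tsp = 39.9489 L.
13.2963 − 39.9489 ≈ -26.65 L.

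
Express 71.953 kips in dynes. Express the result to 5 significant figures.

3.2006e+10 dyn

1 kip = 4.44822e+8 dyn.
Then 71.953 × 4.44822e+8 ≈ 3.2006e+10 dyn.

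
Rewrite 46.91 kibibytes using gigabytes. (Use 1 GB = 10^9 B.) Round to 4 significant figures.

4.804e-5 gigabytes

1 KiB = 1.02400e-6 GB.
Thus 46.91 × 1.02400e-6 ≈ 4.804e-5 GB.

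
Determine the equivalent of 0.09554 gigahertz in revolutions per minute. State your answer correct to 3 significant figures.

1 gigahertz = 6.00000 × 10^10 revolutions per minute.
Then 0.09554 × 6.00000 × 10^10 ≈ 5.73 × 10^9 rpm.

5.73 × 10^9 revolutions per minute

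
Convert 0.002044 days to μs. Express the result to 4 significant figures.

1.766e+8 μs

1 day = 8.64000e+10 μs.
0.002044 × 8.64000e+10 ≈ 1.766e+8 μs.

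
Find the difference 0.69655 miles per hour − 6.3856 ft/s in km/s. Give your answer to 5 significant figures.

-0.0016349 km/s

0.69655 mph = 0.000311386 km/s and 6.3856 ft/s = 0.00194633 km/s.
0.000311386 − 0.00194633 ≈ -0.0016349 km/s.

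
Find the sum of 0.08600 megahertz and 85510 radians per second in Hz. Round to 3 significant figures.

0.08600 MHz = 86000.0 Hz and 85510 rad/s = 13609.3 Hz.
86000.0 + 13609.3 ≈ 99600 Hz.

99600 Hz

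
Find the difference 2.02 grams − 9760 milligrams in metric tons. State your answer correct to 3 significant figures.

2.02 g = 2.02000e-6 t and 9760 mg = 9.76000e-6 t.
2.02000e-6 − 9.76000e-6 ≈ -7.74e-6 t.

-7.74e-6 t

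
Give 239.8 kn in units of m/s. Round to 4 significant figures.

123.4 m/s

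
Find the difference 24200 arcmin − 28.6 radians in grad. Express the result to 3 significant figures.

-1370 gradians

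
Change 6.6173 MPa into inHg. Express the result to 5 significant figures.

1 megapascal = 295.300 inHg.
6.6173 × 295.300 ≈ 1954.1 inHg.

1954.1 inches of mercury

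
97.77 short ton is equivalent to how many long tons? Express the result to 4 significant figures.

1 short ton = 0.892857 long tons.
Thus 97.77 × 0.892857 ≈ 87.29 long ton.

87.29 long tons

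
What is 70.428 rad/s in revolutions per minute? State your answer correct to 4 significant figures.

1 rad/s = 9.54930 rpm.
Thus 70.428 × 9.54930 ≈ 672.5 rpm.

672.5 rpm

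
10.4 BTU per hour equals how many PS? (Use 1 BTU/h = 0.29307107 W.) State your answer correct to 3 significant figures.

0.00414 PS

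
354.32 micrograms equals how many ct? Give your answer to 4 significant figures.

0.001772 ct

1 microgram = 5.00000e-6 ct.
So 354.32 × 5.00000e-6 ≈ 0.001772 ct.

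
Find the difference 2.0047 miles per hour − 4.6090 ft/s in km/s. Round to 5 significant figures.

-0.00050864 km/s

2.0047 mph = 0.000896181 km/s and 4.6090 ft/s = 0.00140482 km/s.
0.000896181 − 0.00140482 ≈ -0.00050864 km/s.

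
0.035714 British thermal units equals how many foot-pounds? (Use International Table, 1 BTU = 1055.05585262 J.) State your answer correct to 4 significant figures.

27.79 foot-pounds

1 British thermal unit = 778.169 ft·lbf.
Thus 0.035714 × 778.169 ≈ 27.79 ft·lbf.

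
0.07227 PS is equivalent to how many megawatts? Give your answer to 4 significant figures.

1 metric horsepower = 0.000735499 MW.
Thus 0.07227 × 0.000735499 ≈ 5.315e-5 MW.

5.315e-5 MW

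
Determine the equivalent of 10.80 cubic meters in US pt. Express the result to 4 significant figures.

22820 US pt

1 m³ = 2113.38 US pints.
So 10.80 × 2113.38 ≈ 22820 US pt.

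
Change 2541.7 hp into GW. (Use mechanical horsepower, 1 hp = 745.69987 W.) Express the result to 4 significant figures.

1 horsepower = 7.45700e-7 GW.
So 2541.7 × 7.45700e-7 ≈ 0.001895 GW.

0.001895 GW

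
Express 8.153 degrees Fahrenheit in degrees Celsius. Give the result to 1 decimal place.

°C = (°F − 32) × 5/9.
Applying the formula gives -13.2 °C.

-13.2 degrees Celsius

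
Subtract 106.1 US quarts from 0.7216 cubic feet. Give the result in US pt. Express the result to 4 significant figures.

-169.0 US pt

0.7216 ft³ = 43.1835 US pt and 106.1 US qt = 212.200 US pt.
43.1835 − 212.200 ≈ -169.0 US pt.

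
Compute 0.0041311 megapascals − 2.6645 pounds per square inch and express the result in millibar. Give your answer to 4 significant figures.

-142.4 millibar

0.0041311 MPa = 41.3110 mbar and 2.6645 psi = 183.711 mbar.
41.3110 − 183.711 ≈ -142.4 mbar.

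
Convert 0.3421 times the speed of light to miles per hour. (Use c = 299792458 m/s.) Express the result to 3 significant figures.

2.29e+8 mph

1 c = 6.70617e+8 mph.
Thus 0.3421 × 6.70617e+8 ≈ 2.29e+8 mph.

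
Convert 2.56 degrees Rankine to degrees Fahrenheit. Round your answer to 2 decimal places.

-457.11 degrees Fahrenheit

°R = °F + 459.67.
Applying the formula gives -457.11 °F.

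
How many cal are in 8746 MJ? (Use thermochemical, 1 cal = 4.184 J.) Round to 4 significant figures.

1 MJ = 239006 calories.
8746 × 239006 ≈ 2.090 × 10^9 cal.

2.090 × 10^9 cal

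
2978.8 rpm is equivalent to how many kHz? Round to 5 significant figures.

0.049647 kHz

1 rpm = 1.66667e-5 kilohertz.
Then 2978.8 × 1.66667e-5 ≈ 0.049647 kHz.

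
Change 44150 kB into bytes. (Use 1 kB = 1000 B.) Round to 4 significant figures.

1 kB = 1000.00 B.
So 44150 × 1000.00 ≈ 4.415 × 10^7 B.

4.415 × 10^7 B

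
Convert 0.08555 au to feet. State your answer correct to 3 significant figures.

1 astronomical unit = 4.90807e+11 ft.
So 0.08555 × 4.90807e+11 ≈ 4.20e+10 ft.

4.20e+10 feet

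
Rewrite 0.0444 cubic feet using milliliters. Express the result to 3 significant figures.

1260 mL

1 cubic foot = 28316.8 mL.
Then 0.0444 × 28316.8 ≈ 1260 mL.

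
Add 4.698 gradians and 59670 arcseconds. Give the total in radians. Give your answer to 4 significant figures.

4.698 grad = 0.0737960 rad and 59670 arcsec = 0.289288 rad.
0.0737960 + 0.289288 ≈ 0.3631 rad.

0.3631 rad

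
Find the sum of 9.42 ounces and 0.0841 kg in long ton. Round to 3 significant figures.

0.000346 long tons

9.42 oz = 0.000262835 long ton and 0.0841 kg = 8.27718 × 10^-5 long ton.
0.000262835 + 8.27718 × 10^-5 ≈ 0.000346 long ton.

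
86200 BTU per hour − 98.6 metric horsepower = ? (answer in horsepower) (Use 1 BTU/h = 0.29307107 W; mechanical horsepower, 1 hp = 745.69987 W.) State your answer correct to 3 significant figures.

86200 BTU/h = 33.8779 hp and 98.6 PS = 97.2512 hp.
33.8779 − 97.2512 ≈ -63.4 hp.

-63.4 horsepower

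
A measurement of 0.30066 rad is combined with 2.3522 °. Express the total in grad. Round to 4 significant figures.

21.75 gradians

0.30066 rad = 19.1406 grad and 2.3522 ° = 2.61356 grad.
19.1406 + 2.61356 ≈ 21.75 grad.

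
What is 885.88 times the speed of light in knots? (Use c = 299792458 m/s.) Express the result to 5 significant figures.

5.1625e+11 knots

1 speed of light = 5.82750e+8 knots.
Then 885.88 × 5.82750e+8 ≈ 5.1625e+11 kn.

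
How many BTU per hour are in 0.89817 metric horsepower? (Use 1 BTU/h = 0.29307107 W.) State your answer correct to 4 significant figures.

1 metric horsepower = 2509.63 BTU/h.
Then 0.89817 × 2509.63 ≈ 2254 BTU/h.

2254 BTU per hour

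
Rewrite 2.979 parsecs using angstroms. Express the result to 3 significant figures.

9.19e+26 angstroms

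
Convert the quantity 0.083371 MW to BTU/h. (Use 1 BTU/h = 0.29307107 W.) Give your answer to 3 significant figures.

1 MW = 3.41214e+6 BTU per hour.
Then 0.083371 × 3.41214e+6 ≈ 284000 BTU/h.

284000 BTU per hour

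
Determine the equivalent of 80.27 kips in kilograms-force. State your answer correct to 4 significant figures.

36410 kgf

1 kip = 453.592 kgf.
Then 80.27 × 453.592 ≈ 36410 kgf.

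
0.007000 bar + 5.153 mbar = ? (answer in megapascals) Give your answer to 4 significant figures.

0.007000 bar = 0.000700000 MPa and 5.153 mbar = 0.000515300 MPa.
0.000700000 + 0.000515300 ≈ 0.001215 MPa.

0.001215 MPa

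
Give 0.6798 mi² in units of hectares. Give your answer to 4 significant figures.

176.1 ha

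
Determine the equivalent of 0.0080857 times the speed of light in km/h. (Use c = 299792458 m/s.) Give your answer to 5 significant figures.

1 c = 1.07925e+9 kilometers per hour.
0.0080857 × 1.07925e+9 ≈ 8.7265e+6 km/h.

8.7265e+6 kilometers per hour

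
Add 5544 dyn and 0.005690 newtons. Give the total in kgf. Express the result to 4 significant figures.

5544 dyn = 0.00565331 kgf and 0.005690 N = 0.000580219 kgf.
0.00565331 + 0.000580219 ≈ 0.006234 kgf.

0.006234 kgf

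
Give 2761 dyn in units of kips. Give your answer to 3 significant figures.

1 dyn = 2.24809 × 10^-9 kip.
2761 × 2.24809 × 10^-9 ≈ 6.21 × 10^-6 kip.

6.21 × 10^-6 kip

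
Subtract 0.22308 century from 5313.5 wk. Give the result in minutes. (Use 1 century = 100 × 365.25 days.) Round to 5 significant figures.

4.1827 × 10^7 min

5313.5 wk = 5.35601 × 10^7 min and 0.22308 century = 1.17331 × 10^7 min.
5.35601 × 10^7 − 1.17331 × 10^7 ≈ 4.1827 × 10^7 min.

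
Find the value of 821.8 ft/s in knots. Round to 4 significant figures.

486.9 knots

1 foot per second = 0.592484 kn.
Thus 821.8 × 0.592484 ≈ 486.9 kn.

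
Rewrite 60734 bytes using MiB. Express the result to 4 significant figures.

0.05792 MiB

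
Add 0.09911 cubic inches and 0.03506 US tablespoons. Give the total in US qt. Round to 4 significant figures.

0.002264 US qt

0.09911 in³ = 0.001716190 US qt and 0.03506 US tbsp = 0.0005478125 US qt.
0.001716190 + 0.0005478125 ≈ 0.002264 US qt.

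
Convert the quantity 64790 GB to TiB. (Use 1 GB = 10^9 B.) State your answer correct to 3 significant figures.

58.9 tebibytes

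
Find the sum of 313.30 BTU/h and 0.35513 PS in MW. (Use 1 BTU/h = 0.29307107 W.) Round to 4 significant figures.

0.0003530 megawatts

313.30 BTU/h = 9.18192e-5 MW and 0.35513 PS = 0.000261198 MW.
9.18192e-5 + 0.000261198 ≈ 0.0003530 MW.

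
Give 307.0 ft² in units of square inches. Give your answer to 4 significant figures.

44210 square inches

1 ft² = 144.000 square inches.
Then 307.0 × 144.000 ≈ 44210 in².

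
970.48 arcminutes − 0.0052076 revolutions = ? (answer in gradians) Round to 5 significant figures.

15.889 grad

970.48 arcmin = 17.9719 grad and 0.0052076 rev = 2.08304 grad.
17.9719 − 2.08304 ≈ 15.889 grad.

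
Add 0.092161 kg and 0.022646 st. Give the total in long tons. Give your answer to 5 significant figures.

0.00023224 long ton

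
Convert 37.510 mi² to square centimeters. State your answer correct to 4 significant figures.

9.715 × 10^11 square centimeters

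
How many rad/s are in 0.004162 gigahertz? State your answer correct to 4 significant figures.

2.615 × 10^7 radians per second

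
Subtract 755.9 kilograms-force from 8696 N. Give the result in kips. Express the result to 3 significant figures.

8696 N = 1.95494 kip and 755.9 kgf = 1.66647 kip.
1.95494 − 1.66647 ≈ 0.288 kip.

0.288 kips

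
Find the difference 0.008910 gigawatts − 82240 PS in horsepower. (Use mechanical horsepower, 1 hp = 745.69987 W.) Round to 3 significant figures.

0.008910 GW = 11948.5 hp and 82240 PS = 81115.0 hp.
11948.5 − 81115.0 ≈ -69200 hp.

-69200 hp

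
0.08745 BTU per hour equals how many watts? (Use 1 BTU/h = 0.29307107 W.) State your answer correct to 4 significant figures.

1 BTU per hour = 0.293071 W.
So 0.08745 × 0.293071 ≈ 0.02563 W.

0.02563 W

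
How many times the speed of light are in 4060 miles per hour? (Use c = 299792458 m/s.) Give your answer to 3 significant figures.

1 mile per hour = 1.49116 × 10^-9 c.
4060 × 1.49116 × 10^-9 ≈ 6.05 × 10^-6 c.

6.05 × 10^-6 c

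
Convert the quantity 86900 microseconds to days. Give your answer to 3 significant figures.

1 microsecond = 1.15741 × 10^-11 days.
So 86900 × 1.15741 × 10^-11 ≈ 1.01 × 10^-6 d.

1.01 × 10^-6 d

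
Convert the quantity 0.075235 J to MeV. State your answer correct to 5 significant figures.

4.6958 × 10^11 megaelectronvolts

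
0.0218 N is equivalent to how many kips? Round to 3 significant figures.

1 newton = 0.000224809 kips.
0.0218 × 0.000224809 ≈ 4.90 × 10^-6 kip.

4.90 × 10^-6 kips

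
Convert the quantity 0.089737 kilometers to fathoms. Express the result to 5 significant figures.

49.069 fathoms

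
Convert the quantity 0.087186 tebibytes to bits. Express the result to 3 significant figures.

7.67e+11 bit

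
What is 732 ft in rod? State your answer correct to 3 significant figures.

44.4 rods

1 ft = 0.0606061 rod.
Then 732 × 0.0606061 ≈ 44.4 rod.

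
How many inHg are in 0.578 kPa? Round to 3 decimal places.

1 kilopascal = 0.295300 inHg.
Then 0.578 × 0.295300 ≈ 0.171 inHg.

0.171 inHg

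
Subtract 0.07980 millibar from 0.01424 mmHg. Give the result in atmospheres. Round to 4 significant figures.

-6.002e-5 atm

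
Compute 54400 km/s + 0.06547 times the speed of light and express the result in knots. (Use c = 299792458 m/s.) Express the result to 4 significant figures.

1.439 × 10^8 kn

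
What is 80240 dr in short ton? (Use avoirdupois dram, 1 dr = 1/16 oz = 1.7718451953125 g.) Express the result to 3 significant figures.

0.157 short ton

1 dr = 1.953125e-6 short tons.
Then 80240 × 1.953125e-6 ≈ 0.157 short ton.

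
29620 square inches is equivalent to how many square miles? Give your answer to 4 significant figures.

7.378 × 10^-6 mi²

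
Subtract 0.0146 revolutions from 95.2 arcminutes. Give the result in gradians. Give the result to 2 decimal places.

-4.08 grad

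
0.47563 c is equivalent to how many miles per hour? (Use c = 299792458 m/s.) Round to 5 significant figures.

3.1897 × 10^8 miles per hour

1 c = 6.70617 × 10^8 mph.
0.47563 × 6.70617 × 10^8 ≈ 3.1897 × 10^8 mph.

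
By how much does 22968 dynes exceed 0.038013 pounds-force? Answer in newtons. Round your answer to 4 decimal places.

22968 dyn = 0.229680 N and 0.038013 lbf = 0.169090 N.
0.229680 − 0.169090 ≈ 0.0606 N.

0.0606 N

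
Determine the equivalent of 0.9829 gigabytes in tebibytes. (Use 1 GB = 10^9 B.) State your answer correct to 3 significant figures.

0.000894 tebibytes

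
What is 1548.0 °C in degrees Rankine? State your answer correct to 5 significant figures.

°R = (°C + 273.15) × 9/5.
Applying the formula gives 3278.1 °R.

3278.1 °R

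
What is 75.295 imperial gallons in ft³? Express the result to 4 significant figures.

1 imperial gallon = 0.160544 cubic feet.
Thus 75.295 × 0.160544 ≈ 12.09 ft³.

12.09 cubic feet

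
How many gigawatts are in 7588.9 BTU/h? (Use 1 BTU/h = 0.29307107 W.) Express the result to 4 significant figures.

2.224 × 10^-6 gigawatts

1 BTU per hour = 2.93071 × 10^-10 gigawatts.
Thus 7588.9 × 2.93071 × 10^-10 ≈ 2.224 × 10^-6 GW.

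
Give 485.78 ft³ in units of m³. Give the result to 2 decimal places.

1 cubic foot = 0.0283168 cubic meters.
Thus 485.78 × 0.0283168 ≈ 13.76 m³.

13.76 cubic meters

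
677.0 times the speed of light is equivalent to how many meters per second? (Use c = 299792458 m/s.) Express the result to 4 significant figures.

2.030e+11 meters per second

1 speed of light = 2.99792e+8 m/s.
Thus 677.0 × 2.99792e+8 ≈ 2.030e+11 m/s.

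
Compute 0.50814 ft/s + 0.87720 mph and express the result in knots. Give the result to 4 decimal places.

0.50814 ft/s = 0.301065 kn and 0.87720 mph = 0.762266 kn.
0.301065 + 0.762266 ≈ 1.0633 kn.

1.0633 knots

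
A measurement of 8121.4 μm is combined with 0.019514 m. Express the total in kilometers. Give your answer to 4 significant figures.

2.764 × 10^-5 kilometers

8121.4 μm = 8.12140 × 10^-6 km and 0.019514 m = 1.95140 × 10^-5 km.
8.12140 × 10^-6 + 1.95140 × 10^-5 ≈ 2.764 × 10^-5 km.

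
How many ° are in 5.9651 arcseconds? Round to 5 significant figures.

0.0016570 degrees

1 arcsecond = 0.000277778 degrees.
5.9651 × 0.000277778 ≈ 0.0016570 °.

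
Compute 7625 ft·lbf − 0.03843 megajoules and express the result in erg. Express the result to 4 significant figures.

-2.809 × 10^11 erg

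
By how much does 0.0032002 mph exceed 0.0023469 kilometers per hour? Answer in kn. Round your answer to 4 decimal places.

0.0015 knots

0.0032002 mph = 0.00278090 kn and 0.0023469 km/h = 0.00126722 kn.
0.00278090 − 0.00126722 ≈ 0.0015 kn.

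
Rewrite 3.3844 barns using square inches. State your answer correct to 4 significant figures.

1 barn = 1.55000e-25 square inches.
Thus 3.3844 × 1.55000e-25 ≈ 5.246e-25 in².

5.246e-25 square inches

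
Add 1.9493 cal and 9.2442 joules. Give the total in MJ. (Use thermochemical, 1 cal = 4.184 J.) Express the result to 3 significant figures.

1.74 × 10^-5 MJ

1.9493 cal = 8.15587 × 10^-6 MJ and 9.2442 J = 9.24420 × 10^-6 MJ.
8.15587 × 10^-6 + 9.24420 × 10^-6 ≈ 1.74 × 10^-5 MJ.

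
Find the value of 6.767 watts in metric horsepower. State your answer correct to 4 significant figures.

0.009201 metric horsepower

1 W = 0.00135962 PS.
Then 6.767 × 0.00135962 ≈ 0.009201 PS.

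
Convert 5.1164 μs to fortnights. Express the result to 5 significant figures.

4.2298e-12 fortnight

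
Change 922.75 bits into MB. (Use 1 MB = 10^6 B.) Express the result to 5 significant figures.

0.00011534 MB

1 bit = 1.25000e-7 megabytes.
Thus 922.75 × 1.25000e-7 ≈ 0.00011534 MB.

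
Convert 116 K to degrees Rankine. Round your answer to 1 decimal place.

208.8 °R

°R = K × 9/5.
Applying the formula gives 208.8 °R.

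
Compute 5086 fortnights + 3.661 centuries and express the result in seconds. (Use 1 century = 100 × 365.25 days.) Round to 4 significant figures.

5086 fortnight = 6.15203e+9 s and 3.661 century = 1.15532e+10 s.
6.15203e+9 + 1.15532e+10 ≈ 1.771e+10 s.

1.771e+10 seconds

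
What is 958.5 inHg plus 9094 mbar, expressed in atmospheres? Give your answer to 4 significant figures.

41.01 atmospheres

958.5 inHg = 32.0341 atm and 9094 mbar = 8.97508 atm.
32.0341 + 8.97508 ≈ 41.01 atm.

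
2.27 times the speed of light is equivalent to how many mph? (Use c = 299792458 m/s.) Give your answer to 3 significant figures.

1 c = 6.70617 × 10^8 mph.
Thus 2.27 × 6.70617 × 10^8 ≈ 1.52 × 10^9 mph.

1.52 × 10^9 mph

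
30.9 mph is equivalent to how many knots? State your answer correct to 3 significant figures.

1 mph = 0.868976 knots.
Then 30.9 × 0.868976 ≈ 26.9 kn.

26.9 knots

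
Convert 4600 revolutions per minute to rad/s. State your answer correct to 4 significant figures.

1 revolution per minute = 0.104720 rad/s.
So 4600 × 0.104720 ≈ 481.7 rad/s.

481.7 rad/s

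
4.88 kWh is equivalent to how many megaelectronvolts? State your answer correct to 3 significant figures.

1.10 × 10^20 megaelectronvolts

1 kWh = 2.24694 × 10^19 megaelectronvolts.
So 4.88 × 2.24694 × 10^19 ≈ 1.10 × 10^20 MeV.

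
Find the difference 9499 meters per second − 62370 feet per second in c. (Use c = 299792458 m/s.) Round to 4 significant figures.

-3.173 × 10^-5 c

9499 m/s = 3.16853 × 10^-5 c and 62370 ft/s = 6.34118 × 10^-5 c.
3.16853 × 10^-5 − 6.34118 × 10^-5 ≈ -3.173 × 10^-5 c.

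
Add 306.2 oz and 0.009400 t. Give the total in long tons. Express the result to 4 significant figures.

0.01780 long ton

306.2 oz = 0.00854353 long ton and 0.009400 t = 0.00925154 long ton.
0.00854353 + 0.00925154 ≈ 0.01780 long ton.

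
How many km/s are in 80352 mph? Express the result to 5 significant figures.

1 mph = 0.000447040 km/s.
Thus 80352 × 0.000447040 ≈ 35.921 km/s.

35.921 kilometers per second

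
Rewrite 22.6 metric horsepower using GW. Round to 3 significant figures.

1.66e-5 gigawatts

1 PS = 7.35499e-7 GW.
Thus 22.6 × 7.35499e-7 ≈ 1.66e-5 GW.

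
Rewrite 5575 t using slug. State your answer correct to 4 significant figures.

382000 slugs

1 metric ton = 68.5218 slug.
So 5575 × 68.5218 ≈ 382000 slug.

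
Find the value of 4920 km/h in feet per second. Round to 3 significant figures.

4480 feet per second

1 km/h = 0.911344 feet per second.
So 4920 × 0.911344 ≈ 4480 ft/s.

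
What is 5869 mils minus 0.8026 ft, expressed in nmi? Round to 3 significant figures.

5869 mil = 8.04928 × 10^-5 nmi and 0.8026 ft = 0.000132091 nmi.
8.04928 × 10^-5 − 0.000132091 ≈ -5.16 × 10^-5 nmi.

-5.16 × 10^-5 nmi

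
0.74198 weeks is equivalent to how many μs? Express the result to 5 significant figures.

1 wk = 6.04800 × 10^11 μs.
So 0.74198 × 6.04800 × 10^11 ≈ 4.4875 × 10^11 μs.

4.4875 × 10^11 microseconds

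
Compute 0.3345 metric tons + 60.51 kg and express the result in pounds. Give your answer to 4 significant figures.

870.8 lb

0.3345 t = 737.446 lb and 60.51 kg = 133.402 lb.
737.446 + 133.402 ≈ 870.8 lb.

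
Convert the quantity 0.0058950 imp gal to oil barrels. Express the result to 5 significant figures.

0.00016856 oil barrels

1 imperial gallon = 0.0285940 oil barrels.
Thus 0.0058950 × 0.0285940 ≈ 0.00016856 bbl.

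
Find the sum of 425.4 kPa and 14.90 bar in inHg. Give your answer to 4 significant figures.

565.6 inches of mercury

425.4 kPa = 125.621 inHg and 14.90 bar = 439.997 inHg.
125.621 + 439.997 ≈ 565.6 inHg.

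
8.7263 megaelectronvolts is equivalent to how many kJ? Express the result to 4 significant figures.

1.398e-15 kilojoules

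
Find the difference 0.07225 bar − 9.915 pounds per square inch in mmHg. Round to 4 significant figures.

-458.6 mmHg

0.07225 bar = 54.1919 mmHg and 9.915 psi = 512.753 mmHg.
54.1919 − 512.753 ≈ -458.6 mmHg.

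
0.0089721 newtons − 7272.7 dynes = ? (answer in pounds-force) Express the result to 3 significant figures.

-0.0143 lbf

0.0089721 N = 0.00201701 lbf and 7272.7 dyn = 0.0163497 lbf.
0.00201701 − 0.0163497 ≈ -0.0143 lbf.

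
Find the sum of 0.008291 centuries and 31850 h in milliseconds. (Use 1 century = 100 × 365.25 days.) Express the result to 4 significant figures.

0.008291 century = 2.61644e+10 ms and 31850 h = 1.14660e+11 ms.
2.61644e+10 + 1.14660e+11 ≈ 1.408e+11 ms.

1.408e+11 ms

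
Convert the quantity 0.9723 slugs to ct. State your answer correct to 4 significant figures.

1 slug = 72969.5 ct.
Then 0.9723 × 72969.5 ≈ 70950 ct.

70950 ct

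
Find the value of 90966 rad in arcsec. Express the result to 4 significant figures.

1.876 × 10^10 arcsec

1 rad = 206265 arcsec.
Thus 90966 × 206265 ≈ 1.876 × 10^10 arcsec.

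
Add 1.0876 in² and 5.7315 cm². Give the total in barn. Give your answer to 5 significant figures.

1.0876 in² = 7.01676e+24 barn and 5.7315 cm² = 5.73150e+24 barn.
7.01676e+24 + 5.73150e+24 ≈ 1.2748e+25 barn.

1.2748e+25 barn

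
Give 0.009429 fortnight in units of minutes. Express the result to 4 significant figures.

1 fortnight = 20160.0 min.
Thus 0.009429 × 20160.0 ≈ 190.1 min.

190.1 min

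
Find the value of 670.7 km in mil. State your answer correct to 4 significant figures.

2.641e+10 mil

1 km = 3.93701e+7 mils.
Thus 670.7 × 3.93701e+7 ≈ 2.641e+10 mil.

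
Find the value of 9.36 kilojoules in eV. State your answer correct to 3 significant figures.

5.84e+22 electronvolts

1 kJ = 6.24151e+21 eV.
9.36 × 6.24151e+21 ≈ 5.84e+22 eV.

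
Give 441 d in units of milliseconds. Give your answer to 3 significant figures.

1 d = 8.64000e+7 milliseconds.
Then 441 × 8.64000e+7 ≈ 3.81e+10 ms.

3.81e+10 ms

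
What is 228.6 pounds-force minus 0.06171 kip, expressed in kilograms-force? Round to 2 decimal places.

75.70 kgf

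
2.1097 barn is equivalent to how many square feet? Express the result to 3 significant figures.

1 barn = 1.07639 × 10^-27 ft².
So 2.1097 × 1.07639 × 10^-27 ≈ 2.27 × 10^-27 ft².

2.27 × 10^-27 ft²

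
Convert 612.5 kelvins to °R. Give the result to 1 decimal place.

1102.5 °R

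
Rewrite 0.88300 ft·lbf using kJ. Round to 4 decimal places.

0.0012 kJ

1 ft·lbf = 0.00135582 kJ.
0.88300 × 0.00135582 ≈ 0.0012 kJ.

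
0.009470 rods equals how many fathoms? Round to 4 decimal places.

0.0260 fathoms

1 rod = 2.75000 fathom.
So 0.009470 × 2.75000 ≈ 0.0260 fathom.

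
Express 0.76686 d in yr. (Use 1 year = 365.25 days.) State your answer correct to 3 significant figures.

1 d = 0.00273785 yr.
So 0.76686 × 0.00273785 ≈ 0.00210 yr.

0.00210 yr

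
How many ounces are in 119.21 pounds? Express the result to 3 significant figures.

1910 ounces

1 lb = 16.0000 ounces.
So 119.21 × 16.0000 ≈ 1910 oz.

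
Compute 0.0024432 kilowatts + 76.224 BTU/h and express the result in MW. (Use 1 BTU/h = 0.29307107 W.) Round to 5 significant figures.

2.4782e-5 megawatts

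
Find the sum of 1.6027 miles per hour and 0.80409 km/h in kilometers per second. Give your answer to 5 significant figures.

0.00093983 kilometers per second

1.6027 mph = 0.000716471 km/s and 0.80409 km/h = 0.000223358 km/s.
0.000716471 + 0.000223358 ≈ 0.00093983 km/s.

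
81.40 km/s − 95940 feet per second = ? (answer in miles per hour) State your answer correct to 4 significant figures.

116700 mph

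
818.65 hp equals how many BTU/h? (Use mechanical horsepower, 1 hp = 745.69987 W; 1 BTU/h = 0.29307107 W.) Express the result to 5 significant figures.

1 hp = 2544.43 BTU per hour.
818.65 × 2544.43 ≈ 2.0830 × 10^6 BTU/h.

2.0830 × 10^6 BTU/h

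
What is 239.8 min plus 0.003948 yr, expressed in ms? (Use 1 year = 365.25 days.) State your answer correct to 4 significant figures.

1.390e+8 milliseconds

239.8 min = 1.43880e+7 ms and 0.003948 yr = 1.24589e+8 ms.
1.43880e+7 + 1.24589e+8 ≈ 1.390e+8 ms.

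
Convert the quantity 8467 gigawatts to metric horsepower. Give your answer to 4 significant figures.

1 gigawatt = 1.35962e+6 PS.
Thus 8467 × 1.35962e+6 ≈ 1.151e+10 PS.

1.151e+10 metric horsepower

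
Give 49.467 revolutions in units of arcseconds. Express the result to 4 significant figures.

6.411e+7 arcsec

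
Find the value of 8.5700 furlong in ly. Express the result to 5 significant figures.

1.8223e-13 light-years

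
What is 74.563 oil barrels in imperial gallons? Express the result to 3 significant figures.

2610 imp gal

1 oil barrel = 34.9723 imp gal.
Then 74.563 × 34.9723 ≈ 2610 imp gal.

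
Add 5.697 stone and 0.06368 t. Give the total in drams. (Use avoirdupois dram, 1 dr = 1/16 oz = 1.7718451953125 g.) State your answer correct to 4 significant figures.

56360 dr

5.697 st = 20418.0 dr and 0.06368 t = 35939.9 dr.
20418.0 + 35939.9 ≈ 56360 dr.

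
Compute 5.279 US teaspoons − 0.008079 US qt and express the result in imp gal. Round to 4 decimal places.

5.279 US tsp = 0.00572355 imp gal and 0.008079 US qt = 0.00168179 imp gal.
0.00572355 − 0.00168179 ≈ 0.0040 imp gal.

0.0040 imp gal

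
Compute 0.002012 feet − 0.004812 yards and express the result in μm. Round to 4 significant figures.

-3787 μm

0.002012 ft = 613.258 μm and 0.004812 yd = 4400.09 μm.
613.258 − 4400.09 ≈ -3787 μm.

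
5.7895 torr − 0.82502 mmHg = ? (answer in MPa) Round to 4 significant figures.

0.0006619 MPa

5.7895 torr = 0.000771870 MPa and 0.82502 mmHg = 0.000109994 MPa.
0.000771870 − 0.000109994 ≈ 0.0006619 MPa.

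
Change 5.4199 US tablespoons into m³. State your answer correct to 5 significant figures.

8.0143e-5 m³

1 US tablespoon = 1.47868e-5 m³.
Then 5.4199 × 1.47868e-5 ≈ 8.0143e-5 m³.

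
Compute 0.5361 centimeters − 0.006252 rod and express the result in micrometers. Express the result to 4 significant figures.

0.5361 cm = 5361.00 μm and 0.006252 rod = 31442.6 μm.
5361.00 − 31442.6 ≈ -26080 μm.

-26080 μm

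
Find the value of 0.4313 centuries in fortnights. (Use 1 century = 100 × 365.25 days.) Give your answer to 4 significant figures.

1125 fortnights

1 century = 2608.93 fortnights.
0.4313 × 2608.93 ≈ 1125 fortnight.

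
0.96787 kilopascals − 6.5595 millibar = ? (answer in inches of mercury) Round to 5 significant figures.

0.092110 inches of mercury

0.96787 kPa = 0.285812 inHg and 6.5595 mbar = 0.193702 inHg.
0.285812 − 0.193702 ≈ 0.092110 inHg.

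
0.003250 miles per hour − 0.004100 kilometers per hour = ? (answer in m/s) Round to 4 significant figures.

0.0003140 m/s

0.003250 mph = 0.00145288 m/s and 0.004100 km/h = 0.00113889 m/s.
0.00145288 − 0.00113889 ≈ 0.0003140 m/s.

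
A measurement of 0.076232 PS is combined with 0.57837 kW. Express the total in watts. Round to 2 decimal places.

634.44 watts

0.076232 PS = 56.0685 W and 0.57837 kW = 578.370 W.
56.0685 + 578.370 ≈ 634.44 W.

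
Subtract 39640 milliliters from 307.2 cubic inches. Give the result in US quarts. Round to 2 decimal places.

307.2 in³ = 5.31948 US qt and 39640 mL = 41.8871 US qt.
5.31948 − 41.8871 ≈ -36.57 US qt.

-36.57 US qt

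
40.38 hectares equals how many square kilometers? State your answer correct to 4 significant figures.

1 ha = 0.0100000 square kilometers.
Thus 40.38 × 0.0100000 ≈ 0.4038 km².

0.4038 km²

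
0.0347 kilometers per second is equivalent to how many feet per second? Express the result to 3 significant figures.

114 feet per second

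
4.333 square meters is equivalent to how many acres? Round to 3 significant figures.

1 m² = 0.000247105 acres.
Thus 4.333 × 0.000247105 ≈ 0.00107 acre.

0.00107 acre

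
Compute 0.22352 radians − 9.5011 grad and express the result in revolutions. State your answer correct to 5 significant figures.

0.011822 revolutions

0.22352 rad = 0.03557431 rev and 9.5011 grad = 0.02375275 rev.
0.03557431 − 0.02375275 ≈ 0.011822 rev.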